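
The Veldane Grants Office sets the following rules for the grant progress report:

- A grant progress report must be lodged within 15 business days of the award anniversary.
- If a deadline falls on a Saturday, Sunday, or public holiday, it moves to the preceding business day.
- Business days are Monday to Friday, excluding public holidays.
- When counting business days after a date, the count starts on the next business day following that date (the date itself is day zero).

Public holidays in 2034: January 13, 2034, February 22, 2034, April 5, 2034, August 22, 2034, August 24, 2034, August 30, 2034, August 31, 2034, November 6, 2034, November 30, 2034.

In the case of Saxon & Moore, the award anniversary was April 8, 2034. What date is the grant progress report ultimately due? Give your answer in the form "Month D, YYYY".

Starting the day after April 8, 2034 and counting 15 business days lands on April 28, 2034.
April 28, 2034 (Friday) is already a business day.
The final due date is April 28, 2034.

April 28, 2034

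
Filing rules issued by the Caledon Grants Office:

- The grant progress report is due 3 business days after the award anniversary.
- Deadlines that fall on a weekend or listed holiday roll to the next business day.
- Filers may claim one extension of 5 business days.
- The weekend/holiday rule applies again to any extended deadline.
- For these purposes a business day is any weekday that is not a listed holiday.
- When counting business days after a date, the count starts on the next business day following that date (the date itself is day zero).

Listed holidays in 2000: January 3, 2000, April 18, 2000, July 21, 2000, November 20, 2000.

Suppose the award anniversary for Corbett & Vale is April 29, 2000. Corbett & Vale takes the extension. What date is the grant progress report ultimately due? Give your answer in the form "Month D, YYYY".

May 10, 2000

3 business days after April 29, 2000, excluding weekends and holidays, is May 3, 2000.
May 3, 2000 (Wednesday) is already a business day.
Counting 5 further business days from May 3, 2000 reaches May 10, 2000.
May 10, 2000 (Wednesday) is already a business day.
Final deadline: May 10, 2000.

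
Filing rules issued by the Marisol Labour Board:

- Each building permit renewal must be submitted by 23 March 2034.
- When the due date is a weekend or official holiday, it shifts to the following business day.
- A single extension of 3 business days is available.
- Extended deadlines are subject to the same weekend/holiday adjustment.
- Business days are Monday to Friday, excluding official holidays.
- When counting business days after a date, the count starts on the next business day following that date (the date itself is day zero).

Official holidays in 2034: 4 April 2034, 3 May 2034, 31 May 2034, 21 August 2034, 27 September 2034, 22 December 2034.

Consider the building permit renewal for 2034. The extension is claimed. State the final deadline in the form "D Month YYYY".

The stated deadline is 23 March 2034.
23 March 2034 falls on a Thursday, which is a business day, so no adjustment is needed.
The 3-business-day extension runs from 23 March 2034 to 28 March 2034.
Since 28 March 2034 is a Tuesday and not a holiday, the date is unchanged.
Deadline: 28 March 2034.

28 March 2034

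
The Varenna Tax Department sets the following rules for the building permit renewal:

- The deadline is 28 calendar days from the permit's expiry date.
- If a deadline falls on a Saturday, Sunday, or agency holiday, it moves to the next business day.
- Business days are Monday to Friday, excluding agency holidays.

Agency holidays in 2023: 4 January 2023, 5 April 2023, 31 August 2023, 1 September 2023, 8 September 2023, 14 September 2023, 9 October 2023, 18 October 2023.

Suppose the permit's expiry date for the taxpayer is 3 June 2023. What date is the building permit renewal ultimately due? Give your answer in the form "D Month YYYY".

3 July 2023

28 calendar days after 3 June 2023 is 1 July 2023.
1 July 2023 is a Saturday, so it moves to the next business day, 3 July 2023 (Monday).
The final due date is 3 July 2023.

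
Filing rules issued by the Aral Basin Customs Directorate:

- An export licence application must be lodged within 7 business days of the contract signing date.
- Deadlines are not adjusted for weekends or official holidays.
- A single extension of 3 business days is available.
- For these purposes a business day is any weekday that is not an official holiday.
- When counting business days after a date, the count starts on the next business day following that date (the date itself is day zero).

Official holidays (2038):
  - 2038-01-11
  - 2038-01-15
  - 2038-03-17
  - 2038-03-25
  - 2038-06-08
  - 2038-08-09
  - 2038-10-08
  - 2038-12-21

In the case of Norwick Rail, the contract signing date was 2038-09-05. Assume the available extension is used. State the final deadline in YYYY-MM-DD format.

7 business days after 2038-09-05, excluding weekends and holidays, is 2038-09-14.
2038-09-14 is a Tuesday; no weekend or holiday adjustment applies.
The 3-business-day extension runs from 2038-09-14 to 2038-09-17.
2038-09-17 is a Friday; no weekend or holiday adjustment applies.
So the filing is due 2038-09-17.

2038-09-17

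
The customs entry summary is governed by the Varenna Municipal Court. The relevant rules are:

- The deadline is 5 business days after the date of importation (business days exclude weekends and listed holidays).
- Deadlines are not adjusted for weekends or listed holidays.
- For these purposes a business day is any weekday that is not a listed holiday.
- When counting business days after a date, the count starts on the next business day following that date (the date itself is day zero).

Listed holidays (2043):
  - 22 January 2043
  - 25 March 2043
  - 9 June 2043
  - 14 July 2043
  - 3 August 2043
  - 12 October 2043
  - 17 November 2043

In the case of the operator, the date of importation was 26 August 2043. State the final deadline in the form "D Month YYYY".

5 business days after 26 August 2043, excluding weekends and holidays, is 2 September 2043.
2 September 2043 is a Wednesday; no weekend or holiday adjustment applies.
Final deadline: 2 September 2043.

2 September 2043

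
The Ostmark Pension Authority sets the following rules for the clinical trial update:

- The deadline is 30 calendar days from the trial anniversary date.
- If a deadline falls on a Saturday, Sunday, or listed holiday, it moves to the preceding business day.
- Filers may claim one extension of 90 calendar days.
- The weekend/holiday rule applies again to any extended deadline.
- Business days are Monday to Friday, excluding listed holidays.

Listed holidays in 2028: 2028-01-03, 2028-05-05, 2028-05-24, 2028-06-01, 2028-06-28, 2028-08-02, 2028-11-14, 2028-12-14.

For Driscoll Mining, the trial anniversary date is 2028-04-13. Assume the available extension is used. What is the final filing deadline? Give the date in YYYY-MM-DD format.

2028-08-10

Adding 30 calendar days to 2028-04-13 gives 2028-05-13.
Because 2028-05-13 is a Saturday, the deadline becomes 2028-05-12 (Friday).
With the 90-day extension, 2028-05-12 becomes 2028-08-10.
Since 2028-08-10 is a Thursday and not a holiday, the date is unchanged.
Deadline: 2028-08-10.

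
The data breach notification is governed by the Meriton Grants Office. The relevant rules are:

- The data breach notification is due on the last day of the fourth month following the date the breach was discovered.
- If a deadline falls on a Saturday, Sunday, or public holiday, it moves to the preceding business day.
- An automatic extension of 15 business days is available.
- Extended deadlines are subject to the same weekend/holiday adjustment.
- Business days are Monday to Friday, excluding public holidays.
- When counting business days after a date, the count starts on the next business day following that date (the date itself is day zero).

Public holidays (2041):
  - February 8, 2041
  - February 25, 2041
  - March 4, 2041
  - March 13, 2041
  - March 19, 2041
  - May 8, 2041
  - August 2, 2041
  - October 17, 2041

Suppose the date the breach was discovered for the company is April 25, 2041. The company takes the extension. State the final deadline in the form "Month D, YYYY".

4 months after April 25, 2041 is August 2041; that month ends on August 31, 2041.
Because August 31, 2041 is a Saturday, the deadline becomes August 30, 2041 (Friday).
The 15-business-day extension runs from August 30, 2041 to September 20, 2041.
Since September 20, 2041 is a Friday and not a holiday, the date is unchanged.
So the filing is due September 20, 2041.

September 20, 2041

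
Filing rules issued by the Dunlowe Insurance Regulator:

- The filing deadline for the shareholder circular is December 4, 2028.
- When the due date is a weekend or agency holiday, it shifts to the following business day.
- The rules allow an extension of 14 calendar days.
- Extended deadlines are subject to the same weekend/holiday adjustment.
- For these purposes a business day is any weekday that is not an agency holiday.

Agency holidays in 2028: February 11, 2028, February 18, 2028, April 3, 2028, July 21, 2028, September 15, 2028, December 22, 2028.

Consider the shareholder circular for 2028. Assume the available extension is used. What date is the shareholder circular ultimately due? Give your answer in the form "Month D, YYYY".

December 18, 2028

The statutory due date is December 4, 2028.
December 4, 2028 (Monday) is already a business day.
With the 14-day extension, December 4, 2028 becomes December 18, 2028.
December 18, 2028 falls on a Monday, which is a business day, so no adjustment is needed.
Final deadline: December 18, 2028.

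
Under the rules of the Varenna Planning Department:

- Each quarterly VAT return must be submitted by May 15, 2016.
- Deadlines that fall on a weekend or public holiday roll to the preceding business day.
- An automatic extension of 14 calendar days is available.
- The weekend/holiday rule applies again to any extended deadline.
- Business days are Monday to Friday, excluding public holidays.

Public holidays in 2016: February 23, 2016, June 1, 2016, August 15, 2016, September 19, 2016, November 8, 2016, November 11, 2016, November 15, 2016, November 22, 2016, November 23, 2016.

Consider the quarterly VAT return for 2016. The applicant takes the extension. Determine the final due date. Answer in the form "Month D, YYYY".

The statutory due date is May 15, 2016.
May 15, 2016 is a Sunday; the preceding business day is May 13, 2016 (Friday).
With the 14-day extension, May 13, 2016 becomes May 27, 2016.
May 27, 2016 is a Friday and not a listed holiday, so it stands.
So the filing is due May 27, 2016.

May 27, 2016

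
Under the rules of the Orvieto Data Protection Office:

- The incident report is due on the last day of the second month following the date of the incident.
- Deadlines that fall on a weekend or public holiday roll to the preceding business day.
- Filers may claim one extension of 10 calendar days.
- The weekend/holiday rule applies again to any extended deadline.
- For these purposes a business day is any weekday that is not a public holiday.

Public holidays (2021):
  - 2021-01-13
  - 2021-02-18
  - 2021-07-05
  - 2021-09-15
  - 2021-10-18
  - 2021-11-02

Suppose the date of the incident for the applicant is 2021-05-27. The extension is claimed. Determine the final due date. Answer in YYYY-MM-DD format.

2021-08-09

2 months after 2021-05-27 falls in July 2021; the last day of that month is 2021-07-31.
Because 2021-07-31 is a Saturday, the deadline becomes 2021-07-30 (Friday).
With the 10-day extension, 2021-07-30 becomes 2021-08-09.
2021-08-09 (Monday) is already a business day.
Deadline: 2021-08-09.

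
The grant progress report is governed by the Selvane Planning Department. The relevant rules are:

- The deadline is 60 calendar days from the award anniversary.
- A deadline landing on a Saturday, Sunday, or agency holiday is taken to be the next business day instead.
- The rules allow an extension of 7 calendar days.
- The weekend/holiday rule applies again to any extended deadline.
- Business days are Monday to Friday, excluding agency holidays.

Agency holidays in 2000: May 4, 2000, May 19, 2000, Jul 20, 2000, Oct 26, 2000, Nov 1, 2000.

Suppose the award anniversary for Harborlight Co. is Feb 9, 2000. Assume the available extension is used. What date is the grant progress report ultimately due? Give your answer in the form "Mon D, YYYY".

Apr 17, 2000

Adding 60 calendar days to Feb 9, 2000 gives Apr 9, 2000.
Because Apr 9, 2000 is a Sunday, the deadline becomes Apr 10, 2000 (Monday).
Add the 7 calendar-day extension to Apr 10, 2000: Apr 17, 2000.
Since Apr 17, 2000 is a Monday and not a holiday, the date is unchanged.
The final due date is Apr 17, 2000.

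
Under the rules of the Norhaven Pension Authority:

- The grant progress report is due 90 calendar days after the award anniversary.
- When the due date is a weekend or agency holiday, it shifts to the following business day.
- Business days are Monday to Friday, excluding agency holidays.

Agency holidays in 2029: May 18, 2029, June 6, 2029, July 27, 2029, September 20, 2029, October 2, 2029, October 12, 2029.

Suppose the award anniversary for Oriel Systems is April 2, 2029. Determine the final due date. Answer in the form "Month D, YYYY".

Trigger date April 2, 2029 + 90 calendar days = July 1, 2029.
July 1, 2029 falls on a Sunday. Rolling to the next business day gives July 2, 2029, a Monday.
Final deadline: July 2, 2029.

July 2, 2029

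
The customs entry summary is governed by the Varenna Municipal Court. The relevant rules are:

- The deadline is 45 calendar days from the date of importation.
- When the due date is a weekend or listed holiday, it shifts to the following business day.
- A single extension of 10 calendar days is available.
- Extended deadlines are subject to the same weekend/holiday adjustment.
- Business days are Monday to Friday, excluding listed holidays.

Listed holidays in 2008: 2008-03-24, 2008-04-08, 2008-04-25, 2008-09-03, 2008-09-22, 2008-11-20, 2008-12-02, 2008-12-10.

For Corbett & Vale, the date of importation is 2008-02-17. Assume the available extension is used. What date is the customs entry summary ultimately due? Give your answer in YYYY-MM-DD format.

From 2008-02-17, 45 calendar days later is 2008-04-02.
Since 2008-04-02 is a Wednesday and not a holiday, the date is unchanged.
With the 10-day extension, 2008-04-02 becomes 2008-04-12.
2008-04-12 is a Saturday; the next business day is 2008-04-14 (Monday).
Deadline: 2008-04-14.

2008-04-14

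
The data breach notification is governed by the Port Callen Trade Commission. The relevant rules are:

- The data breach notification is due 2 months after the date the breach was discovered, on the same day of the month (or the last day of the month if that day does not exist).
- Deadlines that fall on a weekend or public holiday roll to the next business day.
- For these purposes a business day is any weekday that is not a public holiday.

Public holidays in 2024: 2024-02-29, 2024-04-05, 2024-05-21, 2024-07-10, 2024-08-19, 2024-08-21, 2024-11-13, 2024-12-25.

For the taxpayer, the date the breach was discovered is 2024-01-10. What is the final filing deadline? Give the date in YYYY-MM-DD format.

2024-03-11

Moving 2 months forward from 2024-01-10 on the corresponding day gives 2024-03-10.
2024-03-10 is a Sunday, so it moves to the next business day, 2024-03-11 (Monday).
Final deadline: 2024-03-11.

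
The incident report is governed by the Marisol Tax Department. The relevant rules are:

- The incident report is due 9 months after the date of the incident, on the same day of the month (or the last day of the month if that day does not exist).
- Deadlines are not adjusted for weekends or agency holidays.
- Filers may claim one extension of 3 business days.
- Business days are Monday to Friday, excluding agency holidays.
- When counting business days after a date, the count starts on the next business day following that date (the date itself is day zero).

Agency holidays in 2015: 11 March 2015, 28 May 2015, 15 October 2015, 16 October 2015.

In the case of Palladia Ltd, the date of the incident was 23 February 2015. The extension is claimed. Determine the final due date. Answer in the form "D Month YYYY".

9 months from 23 February 2015 is 23 November 2015.
No adjustment is made for weekends or holidays, so 23 November 2015 stands.
Counting 3 further business days from 23 November 2015 reaches 26 November 2015.
26 November 2015 falls on a Thursday. The rules make no weekend/holiday allowance, so it remains 26 November 2015.
Deadline: 26 November 2015.

26 November 2015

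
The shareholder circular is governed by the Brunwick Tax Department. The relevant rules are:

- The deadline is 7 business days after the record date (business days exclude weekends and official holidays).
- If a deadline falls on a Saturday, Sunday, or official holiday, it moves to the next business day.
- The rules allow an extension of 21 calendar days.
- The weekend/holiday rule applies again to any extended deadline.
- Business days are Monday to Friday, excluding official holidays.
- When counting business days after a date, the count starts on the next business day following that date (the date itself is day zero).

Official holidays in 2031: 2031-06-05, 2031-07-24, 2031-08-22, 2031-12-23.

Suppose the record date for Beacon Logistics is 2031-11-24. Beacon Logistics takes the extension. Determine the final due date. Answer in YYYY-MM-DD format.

Counting 7 business days after 2031-11-24 (skipping weekends and listed holidays) reaches 2031-12-03.
2031-12-03 (Wednesday) is already a business day.
With the 21-day extension, 2031-12-03 becomes 2031-12-24.
2031-12-24 falls on a Wednesday, which is a business day, so no adjustment is needed.
The final due date is 2031-12-24.

2031-12-24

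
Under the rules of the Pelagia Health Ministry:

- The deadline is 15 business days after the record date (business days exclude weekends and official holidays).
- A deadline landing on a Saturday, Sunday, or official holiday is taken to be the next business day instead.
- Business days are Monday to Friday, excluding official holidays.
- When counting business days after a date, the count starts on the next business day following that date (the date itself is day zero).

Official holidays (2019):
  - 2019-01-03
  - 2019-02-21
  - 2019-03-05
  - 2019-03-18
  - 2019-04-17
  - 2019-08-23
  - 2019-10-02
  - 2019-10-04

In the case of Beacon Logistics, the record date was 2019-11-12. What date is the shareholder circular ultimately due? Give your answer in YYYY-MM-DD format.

Starting the day after 2019-11-12 and counting 15 business days lands on 2019-12-03.
2019-12-03 is a Tuesday and not a listed holiday, so it stands.
Final deadline: 2019-12-03.

2019-12-03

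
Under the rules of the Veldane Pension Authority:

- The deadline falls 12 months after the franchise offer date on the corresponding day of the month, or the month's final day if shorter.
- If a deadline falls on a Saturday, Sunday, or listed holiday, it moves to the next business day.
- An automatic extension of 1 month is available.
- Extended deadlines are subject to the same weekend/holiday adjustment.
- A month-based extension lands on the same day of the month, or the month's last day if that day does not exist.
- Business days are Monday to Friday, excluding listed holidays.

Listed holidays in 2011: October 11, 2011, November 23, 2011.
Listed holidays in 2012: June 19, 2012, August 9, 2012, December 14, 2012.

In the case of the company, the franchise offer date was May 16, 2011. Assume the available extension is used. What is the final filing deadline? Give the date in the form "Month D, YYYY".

June 18, 2012

Moving 12 months forward from May 16, 2011 on the corresponding day gives May 16, 2012.
May 16, 2012 (Wednesday) is already a business day.
The 1 month extension carries May 16, 2012 to June 16, 2012.
June 16, 2012 falls on a Saturday. Rolling to the next business day gives June 18, 2012, a Monday.
Final deadline: June 18, 2012.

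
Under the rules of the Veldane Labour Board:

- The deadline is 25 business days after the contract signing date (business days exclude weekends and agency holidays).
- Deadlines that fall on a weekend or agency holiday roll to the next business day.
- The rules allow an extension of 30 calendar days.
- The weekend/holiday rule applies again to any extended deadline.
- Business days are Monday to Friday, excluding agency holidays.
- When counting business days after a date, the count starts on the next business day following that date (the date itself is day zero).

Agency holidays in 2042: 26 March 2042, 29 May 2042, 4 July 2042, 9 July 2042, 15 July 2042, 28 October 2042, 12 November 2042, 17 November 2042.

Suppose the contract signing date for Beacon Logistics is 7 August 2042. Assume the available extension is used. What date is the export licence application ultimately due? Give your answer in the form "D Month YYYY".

13 October 2042

Counting 25 business days after 7 August 2042 (skipping weekends and listed holidays) reaches 11 September 2042.
11 September 2042 (Thursday) is already a business day.
Applying the 30-calendar-day extension: 11 September 2042 + 30 days = 11 October 2042.
11 October 2042 falls on a Saturday. Rolling to the next business day gives 13 October 2042, a Monday.
The final due date is 13 October 2042.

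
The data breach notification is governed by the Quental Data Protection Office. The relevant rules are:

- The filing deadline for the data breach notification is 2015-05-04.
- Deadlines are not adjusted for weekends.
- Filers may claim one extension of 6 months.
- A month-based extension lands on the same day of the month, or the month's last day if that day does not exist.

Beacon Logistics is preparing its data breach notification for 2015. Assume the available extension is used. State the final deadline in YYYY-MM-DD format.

The stated deadline is 2015-05-04.
2015-05-04 is a Monday; no weekend or holiday adjustment applies.
Applying the 6 months extension: 6 months after 2015-05-04 is 2015-11-04.
2015-11-04 falls on a Wednesday. The rules make no weekend/holiday allowance, so it remains 2015-11-04.
Final deadline: 2015-11-04.

2015-11-04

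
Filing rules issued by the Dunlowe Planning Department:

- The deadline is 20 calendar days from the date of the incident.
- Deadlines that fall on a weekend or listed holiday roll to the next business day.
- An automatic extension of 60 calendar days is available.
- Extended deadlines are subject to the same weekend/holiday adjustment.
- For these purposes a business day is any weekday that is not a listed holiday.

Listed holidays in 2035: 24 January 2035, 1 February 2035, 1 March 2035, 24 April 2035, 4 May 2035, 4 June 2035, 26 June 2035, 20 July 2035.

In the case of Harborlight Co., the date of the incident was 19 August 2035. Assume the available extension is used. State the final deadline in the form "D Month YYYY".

20 calendar days after 19 August 2035 is 8 September 2035.
8 September 2035 falls on a Saturday. Rolling to the next business day gives 10 September 2035, a Monday.
With the 60-day extension, 10 September 2035 becomes 9 November 2035.
9 November 2035 is a Friday and not a listed holiday, so it stands.
The final due date is 9 November 2035.

9 November 2035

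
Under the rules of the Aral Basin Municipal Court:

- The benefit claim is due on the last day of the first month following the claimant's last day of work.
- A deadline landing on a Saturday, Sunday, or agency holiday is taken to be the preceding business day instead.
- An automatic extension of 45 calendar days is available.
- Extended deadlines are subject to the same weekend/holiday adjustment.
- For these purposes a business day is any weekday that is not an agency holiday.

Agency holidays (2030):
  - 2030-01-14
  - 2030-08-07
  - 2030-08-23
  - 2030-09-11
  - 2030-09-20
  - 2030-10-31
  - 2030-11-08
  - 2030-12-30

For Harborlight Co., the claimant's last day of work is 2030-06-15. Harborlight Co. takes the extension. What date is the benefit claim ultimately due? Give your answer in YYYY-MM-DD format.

2030-09-13

The first month after 2030-06-15 is July 2030, whose last day is 2030-07-31.
2030-07-31 is a Wednesday and not a listed holiday, so it stands.
With the 45-day extension, 2030-07-31 becomes 2030-09-14.
Because 2030-09-14 is a Saturday, the deadline becomes 2030-09-13 (Friday).
The final due date is 2030-09-13.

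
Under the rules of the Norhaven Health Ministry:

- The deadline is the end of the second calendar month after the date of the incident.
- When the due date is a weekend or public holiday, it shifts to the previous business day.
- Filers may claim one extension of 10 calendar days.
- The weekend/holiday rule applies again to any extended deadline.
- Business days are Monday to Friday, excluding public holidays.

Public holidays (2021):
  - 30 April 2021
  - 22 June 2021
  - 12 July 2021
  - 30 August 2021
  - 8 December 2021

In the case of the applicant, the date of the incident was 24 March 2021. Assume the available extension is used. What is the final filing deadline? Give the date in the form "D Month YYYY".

2 months after 24 March 2021 falls in May 2021; the last day of that month is 31 May 2021.
31 May 2021 falls on a Monday, which is a business day, so no adjustment is needed.
Add the 10 calendar-day extension to 31 May 2021: 10 June 2021.
10 June 2021 falls on a Thursday, which is a business day, so no adjustment is needed.
Final deadline: 10 June 2021.

10 June 2021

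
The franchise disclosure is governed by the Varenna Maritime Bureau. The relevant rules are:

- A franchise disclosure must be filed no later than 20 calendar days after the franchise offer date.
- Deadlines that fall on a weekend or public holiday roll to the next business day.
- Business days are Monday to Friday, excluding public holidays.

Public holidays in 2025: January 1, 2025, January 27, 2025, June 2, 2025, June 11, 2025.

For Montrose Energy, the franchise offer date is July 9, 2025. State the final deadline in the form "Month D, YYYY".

20 calendar days after July 9, 2025 is July 29, 2025.
Since July 29, 2025 is a Tuesday and not a holiday, the date is unchanged.
The final due date is July 29, 2025.

July 29, 2025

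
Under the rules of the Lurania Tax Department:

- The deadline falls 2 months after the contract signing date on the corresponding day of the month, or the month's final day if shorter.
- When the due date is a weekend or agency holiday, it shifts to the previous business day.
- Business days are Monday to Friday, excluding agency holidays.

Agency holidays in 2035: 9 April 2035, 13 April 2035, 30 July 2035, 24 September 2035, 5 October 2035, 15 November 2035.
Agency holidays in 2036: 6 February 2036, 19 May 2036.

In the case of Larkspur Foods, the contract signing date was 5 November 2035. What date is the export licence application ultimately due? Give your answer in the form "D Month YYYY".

Moving 2 months forward from 5 November 2035 on the corresponding day gives 5 January 2036.
5 January 2036 falls on a Saturday. Rolling to the preceding business day gives 4 January 2036, a Friday.
So the filing is due 4 January 2036.

4 January 2036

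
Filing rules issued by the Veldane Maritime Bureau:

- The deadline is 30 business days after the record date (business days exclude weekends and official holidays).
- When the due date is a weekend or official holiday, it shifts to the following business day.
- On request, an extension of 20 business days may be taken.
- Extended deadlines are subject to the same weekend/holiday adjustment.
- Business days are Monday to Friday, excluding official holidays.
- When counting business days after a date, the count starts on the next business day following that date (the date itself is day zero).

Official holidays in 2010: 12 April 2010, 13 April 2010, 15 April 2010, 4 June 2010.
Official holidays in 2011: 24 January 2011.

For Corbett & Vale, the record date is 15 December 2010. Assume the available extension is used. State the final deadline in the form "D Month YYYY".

24 February 2011

Starting the day after 15 December 2010 and counting 30 business days lands on 27 January 2011.
27 January 2011 (Thursday) is already a business day.
Applying the 20-business-day extension: 20 business days after 27 January 2011 is 24 February 2011.
24 February 2011 is a Thursday and not a listed holiday, so it stands.
Final deadline: 24 February 2011.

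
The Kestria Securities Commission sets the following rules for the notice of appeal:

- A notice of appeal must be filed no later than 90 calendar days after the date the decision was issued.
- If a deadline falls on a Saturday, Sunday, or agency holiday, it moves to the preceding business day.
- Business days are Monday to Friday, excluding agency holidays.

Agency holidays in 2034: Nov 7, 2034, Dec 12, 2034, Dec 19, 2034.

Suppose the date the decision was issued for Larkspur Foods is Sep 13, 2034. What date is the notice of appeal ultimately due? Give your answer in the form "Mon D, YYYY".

Dec 11, 2034

From Sep 13, 2034, 90 calendar days later is Dec 12, 2034.
Dec 12, 2034 is a listed holiday; the preceding business day is Dec 11, 2034 (Monday).
Final deadline: Dec 11, 2034.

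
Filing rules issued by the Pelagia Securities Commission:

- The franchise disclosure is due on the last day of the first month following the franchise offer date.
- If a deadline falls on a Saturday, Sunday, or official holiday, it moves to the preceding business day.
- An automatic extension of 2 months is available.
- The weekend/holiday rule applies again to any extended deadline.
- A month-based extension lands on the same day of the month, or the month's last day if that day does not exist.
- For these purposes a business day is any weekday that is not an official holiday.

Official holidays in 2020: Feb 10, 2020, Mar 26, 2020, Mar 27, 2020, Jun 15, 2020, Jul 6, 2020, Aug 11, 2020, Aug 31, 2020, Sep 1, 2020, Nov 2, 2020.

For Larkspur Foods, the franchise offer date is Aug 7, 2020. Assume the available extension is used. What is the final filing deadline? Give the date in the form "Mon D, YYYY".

The first month after Aug 7, 2020 is September 2020, whose last day is Sep 30, 2020.
Sep 30, 2020 falls on a Wednesday, which is a business day, so no adjustment is needed.
The 2 months extension carries Sep 30, 2020 to Nov 30, 2020.
Since Nov 30, 2020 is a Monday and not a holiday, the date is unchanged.
So the filing is due Nov 30, 2020.

Nov 30, 2020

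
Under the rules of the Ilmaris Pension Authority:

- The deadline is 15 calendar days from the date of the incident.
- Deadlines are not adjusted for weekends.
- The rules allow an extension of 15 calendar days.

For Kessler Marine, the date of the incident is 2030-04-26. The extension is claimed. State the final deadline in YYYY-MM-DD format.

From 2030-04-26, 15 calendar days later is 2030-05-11.
2030-05-11 is a Saturday; no weekend or holiday adjustment applies.
With the 15-day extension, 2030-05-11 becomes 2030-05-26.
2030-05-26 is a Sunday; no weekend or holiday adjustment applies.
Final deadline: 2030-05-26.

2030-05-26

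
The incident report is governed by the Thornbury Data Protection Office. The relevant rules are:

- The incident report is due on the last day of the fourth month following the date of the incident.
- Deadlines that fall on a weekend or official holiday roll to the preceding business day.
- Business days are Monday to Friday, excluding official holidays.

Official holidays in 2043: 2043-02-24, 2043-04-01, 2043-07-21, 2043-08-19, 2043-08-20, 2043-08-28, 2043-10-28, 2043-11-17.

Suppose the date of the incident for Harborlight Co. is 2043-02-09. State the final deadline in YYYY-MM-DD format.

2043-06-30

4 months after 2043-02-09 falls in June 2043; the last day of that month is 2043-06-30.
2043-06-30 (Tuesday) is already a business day.
Deadline: 2043-06-30.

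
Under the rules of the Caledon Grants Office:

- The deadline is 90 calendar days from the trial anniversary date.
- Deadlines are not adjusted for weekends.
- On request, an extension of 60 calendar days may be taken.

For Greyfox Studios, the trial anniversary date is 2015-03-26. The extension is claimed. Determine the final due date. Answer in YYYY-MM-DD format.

Adding 90 calendar days to 2015-03-26 gives 2015-06-24.
No adjustment is made for weekends or holidays, so 2015-06-24 stands.
The 60-calendar-day extension moves the deadline from 2015-06-24 to 2015-08-23.
No adjustment is made for weekends or holidays, so 2015-08-23 stands.
Final deadline: 2015-08-23.

2015-08-23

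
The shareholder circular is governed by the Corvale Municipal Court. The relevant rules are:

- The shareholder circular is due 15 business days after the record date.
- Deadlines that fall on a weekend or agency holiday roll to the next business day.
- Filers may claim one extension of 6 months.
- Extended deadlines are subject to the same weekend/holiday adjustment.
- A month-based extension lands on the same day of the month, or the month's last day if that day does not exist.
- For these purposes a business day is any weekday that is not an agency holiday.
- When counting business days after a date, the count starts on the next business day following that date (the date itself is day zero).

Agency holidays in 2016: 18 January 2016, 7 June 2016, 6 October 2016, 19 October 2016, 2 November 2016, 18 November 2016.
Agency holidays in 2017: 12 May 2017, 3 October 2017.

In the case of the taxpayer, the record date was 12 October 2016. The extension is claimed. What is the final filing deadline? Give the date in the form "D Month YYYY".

15 business days after 12 October 2016, excluding weekends and holidays, is 4 November 2016.
4 November 2016 falls on a Friday, which is a business day, so no adjustment is needed.
Applying the 6 months extension: 6 months after 4 November 2016 is 4 May 2017.
4 May 2017 falls on a Thursday, which is a business day, so no adjustment is needed.
Final deadline: 4 May 2017.

4 May 2017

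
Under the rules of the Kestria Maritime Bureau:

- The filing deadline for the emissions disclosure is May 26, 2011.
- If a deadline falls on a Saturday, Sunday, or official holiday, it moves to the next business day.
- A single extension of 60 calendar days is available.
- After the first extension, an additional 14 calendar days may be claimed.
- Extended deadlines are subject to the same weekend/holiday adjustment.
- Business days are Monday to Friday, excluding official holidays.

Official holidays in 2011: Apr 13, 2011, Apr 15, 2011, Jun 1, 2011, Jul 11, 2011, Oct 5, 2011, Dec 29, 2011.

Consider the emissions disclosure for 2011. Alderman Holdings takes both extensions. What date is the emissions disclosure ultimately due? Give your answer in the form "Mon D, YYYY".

Aug 8, 2011

The stated deadline is May 26, 2011.
May 26, 2011 (Thursday) is already a business day.
The 60-calendar-day extension moves the deadline from May 26, 2011 to Jul 25, 2011.
Jul 25, 2011 falls on a Monday, which is a business day, so no adjustment is needed.
With the 14-day extension, Jul 25, 2011 becomes Aug 8, 2011.
Aug 8, 2011 is a Monday and not a listed holiday, so it stands.
Final deadline: Aug 8, 2011.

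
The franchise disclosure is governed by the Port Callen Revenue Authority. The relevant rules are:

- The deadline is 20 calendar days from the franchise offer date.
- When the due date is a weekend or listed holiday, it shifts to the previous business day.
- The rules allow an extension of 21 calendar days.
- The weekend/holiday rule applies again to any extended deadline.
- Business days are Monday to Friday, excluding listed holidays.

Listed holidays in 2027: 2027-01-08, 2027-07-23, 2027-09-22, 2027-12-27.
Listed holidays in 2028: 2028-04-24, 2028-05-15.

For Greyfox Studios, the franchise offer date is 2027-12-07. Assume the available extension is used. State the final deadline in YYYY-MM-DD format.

Trigger date 2027-12-07 + 20 calendar days = 2027-12-27.
2027-12-27 is a listed holiday; the preceding business day is 2027-12-24 (Friday).
With the 21-day extension, 2027-12-24 becomes 2028-01-14.
2028-01-14 is a Friday and not a listed holiday, so it stands.
Deadline: 2028-01-14.

2028-01-14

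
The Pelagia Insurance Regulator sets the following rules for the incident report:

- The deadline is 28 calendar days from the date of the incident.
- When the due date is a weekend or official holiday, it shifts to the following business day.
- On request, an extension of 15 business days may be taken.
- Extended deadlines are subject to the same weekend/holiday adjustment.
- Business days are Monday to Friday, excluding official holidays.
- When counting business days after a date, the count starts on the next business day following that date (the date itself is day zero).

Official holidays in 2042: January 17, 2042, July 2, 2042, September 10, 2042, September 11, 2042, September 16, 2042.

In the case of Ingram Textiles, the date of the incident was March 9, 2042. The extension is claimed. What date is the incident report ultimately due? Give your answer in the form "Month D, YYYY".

April 28, 2042

Adding 28 calendar days to March 9, 2042 gives April 6, 2042.
April 6, 2042 falls on a Sunday. Rolling to the next business day gives April 7, 2042, a Monday.
The 15-business-day extension runs from April 7, 2042 to April 28, 2042.
April 28, 2042 (Monday) is already a business day.
So the filing is due April 28, 2042.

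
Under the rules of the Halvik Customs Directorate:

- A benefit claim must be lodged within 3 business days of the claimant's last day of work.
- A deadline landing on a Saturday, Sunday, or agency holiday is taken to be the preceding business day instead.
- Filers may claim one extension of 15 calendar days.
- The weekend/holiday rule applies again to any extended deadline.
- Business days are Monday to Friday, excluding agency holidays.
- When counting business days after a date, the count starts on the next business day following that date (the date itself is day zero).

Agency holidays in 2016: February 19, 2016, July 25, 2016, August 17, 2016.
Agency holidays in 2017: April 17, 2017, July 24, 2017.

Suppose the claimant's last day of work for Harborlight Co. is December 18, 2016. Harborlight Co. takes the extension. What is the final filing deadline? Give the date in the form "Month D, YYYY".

Starting the day after December 18, 2016 and counting 3 business days lands on December 21, 2016.
December 21, 2016 falls on a Wednesday, which is a business day, so no adjustment is needed.
With the 15-day extension, December 21, 2016 becomes January 5, 2017.
January 5, 2017 falls on a Thursday, which is a business day, so no adjustment is needed.
So the filing is due January 5, 2017.

January 5, 2017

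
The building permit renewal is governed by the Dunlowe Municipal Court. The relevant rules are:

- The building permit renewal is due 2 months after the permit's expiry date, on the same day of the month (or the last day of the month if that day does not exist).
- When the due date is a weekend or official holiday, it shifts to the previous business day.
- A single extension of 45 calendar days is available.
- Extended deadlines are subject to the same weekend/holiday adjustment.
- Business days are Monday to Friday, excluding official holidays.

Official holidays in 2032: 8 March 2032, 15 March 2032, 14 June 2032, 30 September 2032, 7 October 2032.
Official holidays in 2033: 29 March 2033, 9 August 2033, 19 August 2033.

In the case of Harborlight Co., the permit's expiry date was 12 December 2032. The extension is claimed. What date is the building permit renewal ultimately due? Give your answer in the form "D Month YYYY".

28 March 2033

2 months after 12 December 2032, on the same day of the month, is 12 February 2033.
12 February 2033 is a Saturday, so it moves to the preceding business day, 11 February 2033 (Friday).
Add the 45 calendar-day extension to 11 February 2033: 28 March 2033.
28 March 2033 falls on a Monday, which is a business day, so no adjustment is needed.
Final deadline: 28 March 2033.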